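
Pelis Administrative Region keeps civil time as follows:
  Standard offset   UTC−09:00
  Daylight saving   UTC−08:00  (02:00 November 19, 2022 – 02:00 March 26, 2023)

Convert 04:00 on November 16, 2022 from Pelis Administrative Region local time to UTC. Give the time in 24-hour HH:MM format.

13:00

November 16, 2022 is outside the daylight-saving period (19 November 2022 – 26 March 2023), so Pelis Administrative Region is on standard time, UTC−09:00.
04:00 local + 9h = 13:00 UTC.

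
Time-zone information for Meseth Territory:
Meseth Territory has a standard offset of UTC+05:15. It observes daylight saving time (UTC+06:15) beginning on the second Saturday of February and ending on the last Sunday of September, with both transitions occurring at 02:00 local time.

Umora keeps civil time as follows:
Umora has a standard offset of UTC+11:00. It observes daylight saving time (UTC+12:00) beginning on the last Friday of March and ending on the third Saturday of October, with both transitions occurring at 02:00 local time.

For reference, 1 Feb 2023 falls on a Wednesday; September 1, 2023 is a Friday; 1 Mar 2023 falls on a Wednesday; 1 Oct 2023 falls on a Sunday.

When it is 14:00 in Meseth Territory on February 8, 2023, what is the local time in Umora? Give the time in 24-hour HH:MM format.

1 February 2023 is a Wednesday, so the first Saturday is February 4 and the second is February 11.
1 September 2023 is a Friday, so Sundays fall on 3, 10, 17, 24; the last is September 24.
Daylight saving runs 11 February – 24 September; February 8, 2023 is outside that window, so Meseth Territory is on standard time at UTC+05:15.
14:00 Meseth Territory − 5h15m = 08:45 UTC.
1 March 2023 is a Wednesday, so Fridays fall on 3, 10, 17, 24, 31; the last is March 31.
1 October 2023 is a Sunday, so the first Saturday is October 7 and the third is October 21.
At the standard offset (UTC+11:00), 08:45 UTC + 11h = 19:45 Umora standard time.
The standard-time date in Umora, February 8, 2023, is outside the daylight-saving period (31 March – 21 October), so Umora is on standard time, UTC+11:00.
08:45 UTC + 11h = 19:45 Umora.

19:45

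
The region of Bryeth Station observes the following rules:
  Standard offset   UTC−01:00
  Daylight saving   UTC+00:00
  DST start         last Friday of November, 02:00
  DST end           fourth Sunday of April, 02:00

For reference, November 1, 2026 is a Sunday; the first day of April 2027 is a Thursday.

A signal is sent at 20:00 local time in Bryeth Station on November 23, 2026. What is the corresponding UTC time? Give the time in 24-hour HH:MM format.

21:00

1 November 2026 is a Sunday, so Fridays fall on 6, 13, 20, 27; the last is November 27.
1 April 2027 is a Thursday, so the first Sunday is April 4 and the fourth is April 25.
November 23, 2026 is outside the daylight-saving period (27 November 2026 – 25 April 2027), so Bryeth Station is on standard time, UTC−01:00.
20:00 local + 1h = 21:00 UTC.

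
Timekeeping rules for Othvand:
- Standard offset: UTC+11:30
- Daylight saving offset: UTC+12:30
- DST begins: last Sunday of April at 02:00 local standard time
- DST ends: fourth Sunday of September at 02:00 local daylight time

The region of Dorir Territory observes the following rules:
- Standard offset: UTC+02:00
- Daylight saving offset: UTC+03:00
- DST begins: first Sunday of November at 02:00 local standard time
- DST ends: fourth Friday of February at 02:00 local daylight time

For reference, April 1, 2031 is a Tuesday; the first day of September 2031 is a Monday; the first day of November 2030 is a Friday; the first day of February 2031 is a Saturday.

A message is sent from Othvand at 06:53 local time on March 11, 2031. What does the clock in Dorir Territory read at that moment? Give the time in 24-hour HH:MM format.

1 April 2031 is a Tuesday, so Sundays fall on 6, 13, 20, 27; the last is April 27.
1 September 2031 is a Monday, so the first Sunday is September 7 and the fourth is September 28.
Daylight saving runs 27 April – 28 September; March 11, 2031 is outside that window, so Othvand is on standard time at UTC+11:30.
06:53 Othvand − 11h30m = 19:23 UTC (rolling into the previous day, 10 March 2031).
1 November 2030 is a Friday, so the first Sunday is November 3.
1 February 2031 is a Saturday, so the first Friday is February 7 and the fourth is February 28.
At the standard offset (UTC+02:00), 19:23 UTC + 2h = 21:23 Dorir Territory standard time.
The standard-time date in Dorir Territory, March 10, 2031, does not fall between 3 November 2030 and 28 February 2031, so daylight saving is not in effect and Dorir Territory is at UTC+02:00.
19:23 UTC + 2h = 21:23 Dorir Territory.

21:23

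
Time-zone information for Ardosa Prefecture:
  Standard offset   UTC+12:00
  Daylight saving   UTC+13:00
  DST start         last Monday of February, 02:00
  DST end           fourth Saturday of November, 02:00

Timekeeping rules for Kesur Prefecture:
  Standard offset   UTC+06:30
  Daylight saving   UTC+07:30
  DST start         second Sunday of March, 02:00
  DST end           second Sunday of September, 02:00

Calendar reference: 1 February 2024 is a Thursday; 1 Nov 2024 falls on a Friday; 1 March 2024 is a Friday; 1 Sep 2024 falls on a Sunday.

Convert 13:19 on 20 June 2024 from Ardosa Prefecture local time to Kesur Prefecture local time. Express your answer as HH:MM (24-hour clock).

07:49

1 February 2024 is a Thursday, so Mondays fall on 5, 12, 19, 26; the last is February 26.
1 November 2024 is a Friday, so the first Saturday is November 2 and the fourth is November 23.
20 June 2024 falls between 26 February and 23 November, so daylight saving is in effect and Ardosa Prefecture is at UTC+13:00.
13:19 Ardosa Prefecture − 13h = 00:19 UTC.
1 March 2024 is a Friday, so the first Sunday is March 3 and the second is March 10.
1 September 2024 is a Sunday, so the first Sunday is September 1 and the second is September 8.
At the standard offset (UTC+06:30), 00:19 UTC + 6h30m = 06:49 Kesur Prefecture standard time.
The standard-time date in Kesur Prefecture, 20 June 2024, lies within the daylight-saving period (10 March – 8 September), so Kesur Prefecture is on daylight time, UTC+07:30.
00:19 UTC + 7h30m = 07:49 Kesur Prefecture.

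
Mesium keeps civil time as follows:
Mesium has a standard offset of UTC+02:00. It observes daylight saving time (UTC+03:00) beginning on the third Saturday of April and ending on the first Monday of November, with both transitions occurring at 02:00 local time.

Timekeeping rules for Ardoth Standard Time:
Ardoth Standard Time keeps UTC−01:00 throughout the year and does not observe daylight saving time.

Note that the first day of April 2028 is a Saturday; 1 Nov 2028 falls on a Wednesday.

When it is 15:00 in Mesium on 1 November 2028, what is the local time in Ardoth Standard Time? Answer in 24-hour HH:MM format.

11:00

1 April 2028 is a Saturday, so the first Saturday is April 1 and the third is April 15.
1 November 2028 is a Wednesday, so the first Monday is November 6.
1 November 2028 falls between 15 April and 6 November, so daylight saving is in effect and Mesium is at UTC+03:00.
15:00 Mesium − 3h = 12:00 UTC.
Ardoth Standard Time has no daylight saving, so its offset is UTC−01:00 year-round.
12:00 UTC − 1h = 11:00 Ardoth Standard Time.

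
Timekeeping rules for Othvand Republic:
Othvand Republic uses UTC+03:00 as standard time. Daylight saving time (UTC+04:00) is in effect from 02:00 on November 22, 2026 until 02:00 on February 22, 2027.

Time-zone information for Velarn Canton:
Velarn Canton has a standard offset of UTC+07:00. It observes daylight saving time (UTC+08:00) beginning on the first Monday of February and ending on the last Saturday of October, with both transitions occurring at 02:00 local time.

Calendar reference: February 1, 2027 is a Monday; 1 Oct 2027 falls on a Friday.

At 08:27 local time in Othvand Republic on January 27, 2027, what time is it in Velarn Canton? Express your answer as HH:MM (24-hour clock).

January 27, 2027 lies within the daylight-saving period (22 November 2026 – 22 February 2027), so Othvand Republic is on daylight time, UTC+04:00.
08:27 Othvand Republic − 4h = 04:27 UTC.
1 February 2027 is a Monday, so the first Monday is February 1.
1 October 2027 is a Friday, so Saturdays fall on 2, 9, 16, 23, 30; the last is October 30.
At the standard offset (UTC+07:00), 04:27 UTC + 7h = 11:27 Velarn Canton standard time.
The standard-time date in Velarn Canton, January 27, 2027, does not fall between 1 February and 30 October, so daylight saving is not in effect and Velarn Canton is at UTC+07:00.
04:27 UTC + 7h = 11:27 Velarn Canton.

11:27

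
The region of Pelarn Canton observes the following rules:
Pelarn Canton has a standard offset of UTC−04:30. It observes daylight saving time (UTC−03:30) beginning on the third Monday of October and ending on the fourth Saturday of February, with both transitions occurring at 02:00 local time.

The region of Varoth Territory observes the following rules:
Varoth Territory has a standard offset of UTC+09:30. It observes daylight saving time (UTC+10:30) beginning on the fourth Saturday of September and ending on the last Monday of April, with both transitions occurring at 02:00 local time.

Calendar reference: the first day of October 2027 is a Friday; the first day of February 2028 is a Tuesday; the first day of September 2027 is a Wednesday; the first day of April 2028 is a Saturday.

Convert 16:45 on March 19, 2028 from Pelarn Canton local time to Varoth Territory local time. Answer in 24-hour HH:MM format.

07:45

1 October 2027 is a Friday, so the first Monday is October 4 and the third is October 18.
1 February 2028 is a Tuesday, so the first Saturday is February 5 and the fourth is February 26.
Daylight saving runs 18 October 2027 – 26 February 2028; March 19, 2028 is outside that window, so Pelarn Canton is on standard time at UTC−04:30.
16:45 Pelarn Canton + 4h30m = 21:15 UTC.
1 September 2027 is a Wednesday, so the first Saturday is September 4 and the fourth is September 25.
1 April 2028 is a Saturday, so Mondays fall on 3, 10, 17, 24; the last is April 24.
At the standard offset (UTC+09:30), 21:15 UTC + 9h30m = 06:45 Varoth Territory standard time (rolling into the next day, 20 March 2028).
Daylight saving runs 25 September 2027 – 24 April 2028; the standard-time date in Varoth Territory, March 20, 2028, is inside that window, so Varoth Territory is at UTC+10:30.
21:15 UTC + 10h30m = 07:45 Varoth Territory (rolling into the next day, 20 March 2028).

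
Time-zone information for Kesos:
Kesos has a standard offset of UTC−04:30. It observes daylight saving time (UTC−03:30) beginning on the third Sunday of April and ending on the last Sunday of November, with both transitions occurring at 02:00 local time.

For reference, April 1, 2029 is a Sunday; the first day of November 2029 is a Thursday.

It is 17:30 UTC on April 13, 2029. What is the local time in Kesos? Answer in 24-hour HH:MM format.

13:00

1 April 2029 is a Sunday, so the first Sunday is April 1 and the third is April 15.
1 November 2029 is a Thursday, so Sundays fall on 4, 11, 18, 25; the last is November 25.
At the standard offset (UTC−04:30), 17:30 UTC − 4h30m = 13:00 Kesos standard time.
Daylight saving runs 15 April – 25 November; the standard-time date in Kesos, April 13, 2029, is outside that window, so Kesos is on standard time at UTC−04:30.
17:30 UTC − 4h30m = 13:00 local.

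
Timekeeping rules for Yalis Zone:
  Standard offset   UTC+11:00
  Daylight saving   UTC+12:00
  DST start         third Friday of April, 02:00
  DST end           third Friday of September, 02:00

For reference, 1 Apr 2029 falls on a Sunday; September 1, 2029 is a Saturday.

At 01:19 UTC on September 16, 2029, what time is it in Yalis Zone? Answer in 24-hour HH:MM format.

1 April 2029 is a Sunday, so the first Friday is April 6 and the third is April 20.
1 September 2029 is a Saturday, so the first Friday is September 7 and the third is September 21.
At the standard offset (UTC+11:00), 01:19 UTC + 11h = 12:19 Yalis Zone standard time.
Daylight saving runs 20 April – 21 September; the standard-time date in Yalis Zone, September 16, 2029, is inside that window, so Yalis Zone is at UTC+12:00.
01:19 UTC + 12h = 13:19 local.

13:19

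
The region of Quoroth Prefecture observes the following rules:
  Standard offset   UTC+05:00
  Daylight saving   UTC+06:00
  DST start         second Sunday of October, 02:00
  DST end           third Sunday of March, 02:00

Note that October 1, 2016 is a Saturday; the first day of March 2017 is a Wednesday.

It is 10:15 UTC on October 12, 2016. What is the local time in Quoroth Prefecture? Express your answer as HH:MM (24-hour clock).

16:15

1 October 2016 is a Saturday, so the first Sunday is October 2 and the second is October 9.
1 March 2017 is a Wednesday, so the first Sunday is March 5 and the third is March 19.
At the standard offset (UTC+05:00), 10:15 UTC + 5h = 15:15 Quoroth Prefecture standard time.
The standard-time date in Quoroth Prefecture, October 12, 2016, falls between 9 October 2016 and 19 March 2017, so daylight saving is in effect and Quoroth Prefecture is at UTC+06:00.
10:15 UTC + 6h = 16:15 local.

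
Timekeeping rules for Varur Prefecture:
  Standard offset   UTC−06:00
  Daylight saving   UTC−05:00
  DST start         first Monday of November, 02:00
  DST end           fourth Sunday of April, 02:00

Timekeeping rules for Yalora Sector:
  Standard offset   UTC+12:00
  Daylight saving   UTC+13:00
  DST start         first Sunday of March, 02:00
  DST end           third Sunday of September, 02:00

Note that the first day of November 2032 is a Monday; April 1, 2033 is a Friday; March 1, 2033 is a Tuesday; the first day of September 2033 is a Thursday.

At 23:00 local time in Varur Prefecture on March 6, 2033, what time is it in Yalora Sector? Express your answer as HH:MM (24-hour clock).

1 November 2032 is a Monday, so the first Monday is November 1.
1 April 2033 is a Friday, so the first Sunday is April 3 and the fourth is April 24.
Daylight saving runs 1 November 2032 – 24 April 2033; March 6, 2033 is inside that window, so Varur Prefecture is at UTC−05:00.
23:00 Varur Prefecture + 5h = 04:00 UTC (rolling into the next day, 7 March 2033).
1 March 2033 is a Tuesday, so the first Sunday is March 6.
1 September 2033 is a Thursday, so the first Sunday is September 4 and the third is September 18.
At the standard offset (UTC+12:00), 04:00 UTC + 12h = 16:00 Yalora Sector standard time.
The standard-time date in Yalora Sector, March 7, 2033, lies within the daylight-saving period (6 March – 18 September), so Yalora Sector is on daylight time, UTC+13:00.
04:00 UTC + 13h = 17:00 Yalora Sector.

17:00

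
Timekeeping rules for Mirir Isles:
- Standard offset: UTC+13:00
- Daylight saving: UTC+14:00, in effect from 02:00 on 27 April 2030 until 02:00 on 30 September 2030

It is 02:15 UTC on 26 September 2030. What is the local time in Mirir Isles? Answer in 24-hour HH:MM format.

At the standard offset (UTC+13:00), 02:15 UTC + 13h = 15:15 Mirir Isles standard time.
The standard-time date in Mirir Isles, 26 September 2030, lies within the daylight-saving period (27 April – 30 September), so Mirir Isles is on daylight time, UTC+14:00.
02:15 UTC + 14h = 16:15 local.

16:15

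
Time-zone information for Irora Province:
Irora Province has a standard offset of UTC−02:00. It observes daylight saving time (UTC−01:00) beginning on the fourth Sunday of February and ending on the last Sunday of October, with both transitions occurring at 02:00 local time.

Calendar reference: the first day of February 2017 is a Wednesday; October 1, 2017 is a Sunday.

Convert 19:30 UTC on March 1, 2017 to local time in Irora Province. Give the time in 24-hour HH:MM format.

18:30

1 February 2017 is a Wednesday, so the first Sunday is February 5 and the fourth is February 26.
1 October 2017 is a Sunday, so Sundays fall on 1, 8, 15, 22, 29; the last is October 29.
At the standard offset (UTC−02:00), 19:30 UTC − 2h = 17:30 Irora Province standard time.
The standard-time date in Irora Province, March 1, 2017, falls between 26 February and 29 October, so daylight saving is in effect and Irora Province is at UTC−01:00.
19:30 UTC − 1h = 18:30 local.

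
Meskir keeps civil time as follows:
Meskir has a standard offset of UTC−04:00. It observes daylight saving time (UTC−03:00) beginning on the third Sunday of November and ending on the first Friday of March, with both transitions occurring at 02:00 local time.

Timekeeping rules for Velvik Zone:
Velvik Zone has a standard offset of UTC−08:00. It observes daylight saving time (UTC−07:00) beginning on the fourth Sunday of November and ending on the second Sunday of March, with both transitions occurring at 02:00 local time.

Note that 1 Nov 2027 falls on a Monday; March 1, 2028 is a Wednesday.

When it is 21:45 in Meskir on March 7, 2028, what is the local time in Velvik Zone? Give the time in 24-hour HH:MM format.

1 November 2027 is a Monday, so the first Sunday is November 7 and the third is November 21.
1 March 2028 is a Wednesday, so the first Friday is March 3.
March 7, 2028 is outside the daylight-saving period (21 November 2027 – 3 March 2028), so Meskir is on standard time, UTC−04:00.
21:45 Meskir + 4h = 01:45 UTC (rolling into the next day, 8 March 2028).
1 November 2027 is a Monday, so the first Sunday is November 7 and the fourth is November 28.
1 March 2028 is a Wednesday, so the first Sunday is March 5 and the second is March 12.
At the standard offset (UTC−08:00), 01:45 UTC − 8h = 17:45 Velvik Zone standard time (rolling into the previous day, 7 March 2028).
Daylight saving runs 28 November 2027 – 12 March 2028; the standard-time date in Velvik Zone, March 7, 2028, is inside that window, so Velvik Zone is at UTC−07:00.
01:45 UTC − 7h = 18:45 Velvik Zone (rolling into the previous day, 7 March 2028).

18:45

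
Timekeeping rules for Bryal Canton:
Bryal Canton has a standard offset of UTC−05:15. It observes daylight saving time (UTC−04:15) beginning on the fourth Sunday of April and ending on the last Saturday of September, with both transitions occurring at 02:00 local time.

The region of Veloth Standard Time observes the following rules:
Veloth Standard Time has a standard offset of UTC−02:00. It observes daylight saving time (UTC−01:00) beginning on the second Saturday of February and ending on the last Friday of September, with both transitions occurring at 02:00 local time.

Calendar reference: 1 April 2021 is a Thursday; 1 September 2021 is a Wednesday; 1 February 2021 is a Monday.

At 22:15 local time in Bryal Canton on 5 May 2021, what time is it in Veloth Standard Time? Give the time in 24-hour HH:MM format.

1 April 2021 is a Thursday, so the first Sunday is April 4 and the fourth is April 25.
1 September 2021 is a Wednesday, so Saturdays fall on 4, 11, 18, 25; the last is September 25.
5 May 2021 lies within the daylight-saving period (25 April – 25 September), so Bryal Canton is on daylight time, UTC−04:15.
22:15 Bryal Canton + 4h15m = 02:30 UTC (rolling into the next day, 6 May 2021).
1 February 2021 is a Monday, so the first Saturday is February 6 and the second is February 13.
1 September 2021 is a Wednesday, so Fridays fall on 3, 10, 17, 24; the last is September 24.
At the standard offset (UTC−02:00), 02:30 UTC − 2h = 00:30 Veloth Standard Time standard time.
Daylight saving runs 13 February – 24 September; the standard-time date in Veloth Standard Time, 6 May 2021, is inside that window, so Veloth Standard Time is at UTC−01:00.
02:30 UTC − 1h = 01:30 Veloth Standard Time.

01:30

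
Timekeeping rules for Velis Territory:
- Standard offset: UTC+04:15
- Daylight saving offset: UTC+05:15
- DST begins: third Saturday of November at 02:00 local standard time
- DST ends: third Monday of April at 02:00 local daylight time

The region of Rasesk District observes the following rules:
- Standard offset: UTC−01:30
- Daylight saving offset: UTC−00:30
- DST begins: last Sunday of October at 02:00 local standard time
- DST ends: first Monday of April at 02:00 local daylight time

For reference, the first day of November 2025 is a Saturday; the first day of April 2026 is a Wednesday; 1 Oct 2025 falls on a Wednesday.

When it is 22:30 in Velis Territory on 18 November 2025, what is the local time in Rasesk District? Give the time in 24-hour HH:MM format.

1 November 2025 is a Saturday, so the first Saturday is November 1 and the third is November 15.
1 April 2026 is a Wednesday, so the first Monday is April 6 and the third is April 20.
18 November 2025 falls between 15 November 2025 and 20 April 2026, so daylight saving is in effect and Velis Territory is at UTC+05:15.
22:30 Velis Territory − 5h15m = 17:15 UTC.
1 October 2025 is a Wednesday, so Sundays fall on 5, 12, 19, 26; the last is October 26.
1 April 2026 is a Wednesday, so the first Monday is April 6.
At the standard offset (UTC−01:30), 17:15 UTC − 1h30m = 15:45 Rasesk District standard time.
The standard-time date in Rasesk District, 18 November 2025, falls between 26 October 2025 and 6 April 2026, so daylight saving is in effect and Rasesk District is at UTC−00:30.
17:15 UTC − 0h30m = 16:45 Rasesk District.

16:45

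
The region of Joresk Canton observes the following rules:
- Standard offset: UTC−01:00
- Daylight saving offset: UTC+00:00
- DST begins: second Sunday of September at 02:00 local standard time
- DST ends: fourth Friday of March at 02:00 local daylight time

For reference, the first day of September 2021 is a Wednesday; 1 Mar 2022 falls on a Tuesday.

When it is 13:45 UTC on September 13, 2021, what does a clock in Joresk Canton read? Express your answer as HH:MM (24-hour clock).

1 September 2021 is a Wednesday, so the first Sunday is September 5 and the second is September 12.
1 March 2022 is a Tuesday, so the first Friday is March 4 and the fourth is March 25.
At the standard offset (UTC−01:00), 13:45 UTC − 1h = 12:45 Joresk Canton standard time.
Daylight saving runs 12 September 2021 – 25 March 2022; the standard-time date in Joresk Canton, September 13, 2021, is inside that window, so Joresk Canton is at UTC+00:00.
13:45 UTC + 0h = 13:45 local.

13:45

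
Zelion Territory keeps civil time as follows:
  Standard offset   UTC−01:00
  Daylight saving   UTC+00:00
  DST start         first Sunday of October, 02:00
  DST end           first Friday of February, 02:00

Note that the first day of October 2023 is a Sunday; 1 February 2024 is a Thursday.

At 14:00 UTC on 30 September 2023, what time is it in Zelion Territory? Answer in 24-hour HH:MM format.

1 October 2023 is a Sunday, so the first Sunday is October 1.
1 February 2024 is a Thursday, so the first Friday is February 2.
At the standard offset (UTC−01:00), 14:00 UTC − 1h = 13:00 Zelion Territory standard time.
The standard-time date in Zelion Territory, 30 September 2023, does not fall between 1 October 2023 and 2 February 2024, so daylight saving is not in effect and Zelion Territory is at UTC−01:00.
14:00 UTC − 1h = 13:00 local.

13:00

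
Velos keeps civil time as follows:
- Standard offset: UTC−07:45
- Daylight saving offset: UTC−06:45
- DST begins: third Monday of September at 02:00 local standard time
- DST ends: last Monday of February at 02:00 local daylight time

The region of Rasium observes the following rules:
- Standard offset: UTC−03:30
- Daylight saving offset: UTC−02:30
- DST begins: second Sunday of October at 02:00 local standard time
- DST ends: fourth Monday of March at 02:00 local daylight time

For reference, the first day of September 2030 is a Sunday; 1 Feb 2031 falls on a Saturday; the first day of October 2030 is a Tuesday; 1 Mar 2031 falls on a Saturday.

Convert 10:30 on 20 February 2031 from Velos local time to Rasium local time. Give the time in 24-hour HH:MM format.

14:45

1 September 2030 is a Sunday, so the first Monday is September 2 and the third is September 16.
1 February 2031 is a Saturday, so Mondays fall on 3, 10, 17, 24; the last is February 24.
Daylight saving runs 16 September 2030 – 24 February 2031; 20 February 2031 is inside that window, so Velos is at UTC−06:45.
10:30 Velos + 6h45m = 17:15 UTC.
1 October 2030 is a Tuesday, so the first Sunday is October 6 and the second is October 13.
1 March 2031 is a Saturday, so the first Monday is March 3 and the fourth is March 24.
At the standard offset (UTC−03:30), 17:15 UTC − 3h30m = 13:45 Rasium standard time.
The standard-time date in Rasium, 20 February 2031, falls between 13 October 2030 and 24 March 2031, so daylight saving is in effect and Rasium is at UTC−02:30.
17:15 UTC − 2h30m = 14:45 Rasium.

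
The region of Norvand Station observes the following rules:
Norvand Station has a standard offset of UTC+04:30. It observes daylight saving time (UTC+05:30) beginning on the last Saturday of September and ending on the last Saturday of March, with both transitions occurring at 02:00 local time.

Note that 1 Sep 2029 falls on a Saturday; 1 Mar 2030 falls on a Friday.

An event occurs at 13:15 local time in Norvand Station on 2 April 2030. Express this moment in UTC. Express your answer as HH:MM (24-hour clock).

1 September 2029 is a Saturday, so Saturdays fall on 1, 8, 15, 22, 29; the last is September 29.
1 March 2030 is a Friday, so Saturdays fall on 2, 9, 16, 23, 30; the last is March 30.
Daylight saving runs 29 September 2029 – 30 March 2030; 2 April 2030 is outside that window, so Norvand Station is on standard time at UTC+04:30.
13:15 local − 4h30m = 08:45 UTC.

08:45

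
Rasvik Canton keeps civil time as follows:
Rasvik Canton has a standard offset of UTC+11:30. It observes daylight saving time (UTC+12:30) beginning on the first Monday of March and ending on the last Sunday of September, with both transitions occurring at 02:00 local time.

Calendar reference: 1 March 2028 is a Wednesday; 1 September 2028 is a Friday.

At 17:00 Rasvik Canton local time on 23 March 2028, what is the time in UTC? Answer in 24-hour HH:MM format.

1 March 2028 is a Wednesday, so the first Monday is March 6.
1 September 2028 is a Friday, so Sundays fall on 3, 10, 17, 24; the last is September 24.
23 March 2028 falls between 6 March and 24 September, so daylight saving is in effect and Rasvik Canton is at UTC+12:30.
17:00 local − 12h30m = 04:30 UTC.

04:30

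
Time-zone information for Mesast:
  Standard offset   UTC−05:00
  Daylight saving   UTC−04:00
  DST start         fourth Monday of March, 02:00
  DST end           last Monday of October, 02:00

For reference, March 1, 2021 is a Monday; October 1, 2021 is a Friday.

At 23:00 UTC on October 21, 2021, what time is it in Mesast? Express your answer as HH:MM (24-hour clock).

19:00

1 March 2021 is a Monday, so the first Monday is March 1 and the fourth is March 22.
1 October 2021 is a Friday, so Mondays fall on 4, 11, 18, 25; the last is October 25.
At the standard offset (UTC−05:00), 23:00 UTC − 5h = 18:00 Mesast standard time.
The standard-time date in Mesast, October 21, 2021, lies within the daylight-saving period (22 March – 25 October), so Mesast is on daylight time, UTC−04:00.
23:00 UTC − 4h = 19:00 local.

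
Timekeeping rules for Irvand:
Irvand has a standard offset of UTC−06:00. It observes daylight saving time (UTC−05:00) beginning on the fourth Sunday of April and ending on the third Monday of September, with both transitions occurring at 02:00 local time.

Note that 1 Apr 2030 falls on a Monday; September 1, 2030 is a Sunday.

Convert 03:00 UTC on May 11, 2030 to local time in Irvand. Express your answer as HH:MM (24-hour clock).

1 April 2030 is a Monday, so the first Sunday is April 7 and the fourth is April 28.
1 September 2030 is a Sunday, so the first Monday is September 2 and the third is September 16.
At the standard offset (UTC−06:00), 03:00 UTC − 6h = 21:00 Irvand standard time (rolling into the previous day, 10 May 2030).
The standard-time date in Irvand, May 10, 2030, lies within the daylight-saving period (28 April – 16 September), so Irvand is on daylight time, UTC−05:00.
03:00 UTC − 5h = 22:00 local (rolling into the previous day, 10 May 2030).

22:00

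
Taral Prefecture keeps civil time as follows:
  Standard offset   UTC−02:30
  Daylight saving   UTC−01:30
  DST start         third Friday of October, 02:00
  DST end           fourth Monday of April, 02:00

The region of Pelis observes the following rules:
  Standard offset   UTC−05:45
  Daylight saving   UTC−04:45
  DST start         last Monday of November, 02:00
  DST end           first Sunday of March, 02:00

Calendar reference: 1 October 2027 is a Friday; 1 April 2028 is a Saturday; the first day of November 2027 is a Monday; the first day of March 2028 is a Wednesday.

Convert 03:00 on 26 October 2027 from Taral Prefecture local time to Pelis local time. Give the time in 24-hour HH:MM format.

1 October 2027 is a Friday, so the first Friday is October 1 and the third is October 15.
1 April 2028 is a Saturday, so the first Monday is April 3 and the fourth is April 24.
26 October 2027 lies within the daylight-saving period (15 October 2027 – 24 April 2028), so Taral Prefecture is on daylight time, UTC−01:30.
03:00 Taral Prefecture + 1h30m = 04:30 UTC.
1 November 2027 is a Monday, so Mondays fall on 1, 8, 15, 22, 29; the last is November 29.
1 March 2028 is a Wednesday, so the first Sunday is March 5.
At the standard offset (UTC−05:45), 04:30 UTC − 5h45m = 22:45 Pelis standard time (rolling into the previous day, 25 October 2027).
The standard-time date in Pelis, 25 October 2027, is outside the daylight-saving period (29 November 2027 – 5 March 2028), so Pelis is on standard time, UTC−05:45.
04:30 UTC − 5h45m = 22:45 Pelis (rolling into the previous day, 25 October 2027).

22:45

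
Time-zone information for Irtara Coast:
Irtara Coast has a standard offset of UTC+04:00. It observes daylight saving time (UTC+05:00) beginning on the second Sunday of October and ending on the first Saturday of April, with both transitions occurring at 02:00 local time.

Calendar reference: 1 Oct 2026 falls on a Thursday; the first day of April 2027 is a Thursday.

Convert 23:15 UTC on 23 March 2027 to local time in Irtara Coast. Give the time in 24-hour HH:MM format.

04:15

1 October 2026 is a Thursday, so the first Sunday is October 4 and the second is October 11.
1 April 2027 is a Thursday, so the first Saturday is April 3.
At the standard offset (UTC+04:00), 23:15 UTC + 4h = 03:15 Irtara Coast standard time (rolling into the next day, 24 March 2027).
The standard-time date in Irtara Coast, 24 March 2027, lies within the daylight-saving period (11 October 2026 – 3 April 2027), so Irtara Coast is on daylight time, UTC+05:00.
23:15 UTC + 5h = 04:15 local (rolling into the next day, 24 March 2027).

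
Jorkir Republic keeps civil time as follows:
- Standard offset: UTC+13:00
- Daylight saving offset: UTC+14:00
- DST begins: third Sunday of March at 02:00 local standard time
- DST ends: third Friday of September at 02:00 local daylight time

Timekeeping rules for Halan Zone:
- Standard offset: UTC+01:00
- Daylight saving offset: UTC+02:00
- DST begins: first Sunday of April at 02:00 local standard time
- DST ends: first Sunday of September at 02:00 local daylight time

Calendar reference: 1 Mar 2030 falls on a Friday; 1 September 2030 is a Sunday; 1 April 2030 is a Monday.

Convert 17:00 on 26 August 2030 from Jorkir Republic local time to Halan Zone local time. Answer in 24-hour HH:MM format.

05:00

1 March 2030 is a Friday, so the first Sunday is March 3 and the third is March 17.
1 September 2030 is a Sunday, so the first Friday is September 6 and the third is September 20.
Daylight saving runs 17 March – 20 September; 26 August 2030 is inside that window, so Jorkir Republic is at UTC+14:00.
17:00 Jorkir Republic − 14h = 03:00 UTC.
1 April 2030 is a Monday, so the first Sunday is April 7.
1 September 2030 is a Sunday, so the first Sunday is September 1.
At the standard offset (UTC+01:00), 03:00 UTC + 1h = 04:00 Halan Zone standard time.
The standard-time date in Halan Zone, 26 August 2030, lies within the daylight-saving period (7 April – 1 September), so Halan Zone is on daylight time, UTC+02:00.
03:00 UTC + 2h = 05:00 Halan Zone.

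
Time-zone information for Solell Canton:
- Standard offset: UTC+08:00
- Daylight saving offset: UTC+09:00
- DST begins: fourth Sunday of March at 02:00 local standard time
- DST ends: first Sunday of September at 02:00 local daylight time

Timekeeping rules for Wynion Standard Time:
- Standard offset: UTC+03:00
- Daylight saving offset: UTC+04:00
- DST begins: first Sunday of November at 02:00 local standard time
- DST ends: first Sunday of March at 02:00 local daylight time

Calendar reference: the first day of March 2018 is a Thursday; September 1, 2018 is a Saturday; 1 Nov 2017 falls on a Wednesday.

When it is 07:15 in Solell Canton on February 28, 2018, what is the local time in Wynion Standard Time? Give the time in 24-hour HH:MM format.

1 March 2018 is a Thursday, so the first Sunday is March 4 and the fourth is March 25.
1 September 2018 is a Saturday, so the first Sunday is September 2.
February 28, 2018 does not fall between 25 March and 2 September, so daylight saving is not in effect and Solell Canton is at UTC+08:00.
07:15 Solell Canton − 8h = 23:15 UTC (rolling into the previous day, 27 February 2018).
1 November 2017 is a Wednesday, so the first Sunday is November 5.
1 March 2018 is a Thursday, so the first Sunday is March 4.
At the standard offset (UTC+03:00), 23:15 UTC + 3h = 02:15 Wynion Standard Time standard time (rolling into the next day, 28 February 2018).
The standard-time date in Wynion Standard Time, February 28, 2018, falls between 5 November 2017 and 4 March 2018, so daylight saving is in effect and Wynion Standard Time is at UTC+04:00.
23:15 UTC + 4h = 03:15 Wynion Standard Time (rolling into the next day, 28 February 2018).

03:15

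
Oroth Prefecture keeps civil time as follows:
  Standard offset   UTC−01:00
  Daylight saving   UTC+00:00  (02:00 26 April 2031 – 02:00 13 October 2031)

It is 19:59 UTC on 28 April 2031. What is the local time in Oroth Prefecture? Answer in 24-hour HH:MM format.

At the standard offset (UTC−01:00), 19:59 UTC − 1h = 18:59 Oroth Prefecture standard time.
Daylight saving runs 26 April – 13 October; the standard-time date in Oroth Prefecture, 28 April 2031, is inside that window, so Oroth Prefecture is at UTC+00:00.
19:59 UTC + 0h = 19:59 local.

19:59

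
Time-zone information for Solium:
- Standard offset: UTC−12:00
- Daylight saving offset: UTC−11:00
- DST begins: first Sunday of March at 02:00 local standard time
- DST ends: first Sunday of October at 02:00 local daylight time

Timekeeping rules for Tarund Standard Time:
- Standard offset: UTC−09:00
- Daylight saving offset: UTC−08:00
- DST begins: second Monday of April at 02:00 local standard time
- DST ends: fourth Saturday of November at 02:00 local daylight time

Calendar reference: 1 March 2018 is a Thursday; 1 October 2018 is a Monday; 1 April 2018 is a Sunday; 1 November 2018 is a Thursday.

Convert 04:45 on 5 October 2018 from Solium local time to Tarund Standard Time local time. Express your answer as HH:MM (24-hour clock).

07:45

1 March 2018 is a Thursday, so the first Sunday is March 4.
1 October 2018 is a Monday, so the first Sunday is October 7.
Daylight saving runs 4 March – 7 October; 5 October 2018 is inside that window, so Solium is at UTC−11:00.
04:45 Solium + 11h = 15:45 UTC.
1 April 2018 is a Sunday, so the first Monday is April 2 and the second is April 9.
1 November 2018 is a Thursday, so the first Saturday is November 3 and the fourth is November 24.
At the standard offset (UTC−09:00), 15:45 UTC − 9h = 06:45 Tarund Standard Time standard time.
The standard-time date in Tarund Standard Time, 5 October 2018, falls between 9 April and 24 November, so daylight saving is in effect and Tarund Standard Time is at UTC−08:00.
15:45 UTC − 8h = 07:45 Tarund Standard Time.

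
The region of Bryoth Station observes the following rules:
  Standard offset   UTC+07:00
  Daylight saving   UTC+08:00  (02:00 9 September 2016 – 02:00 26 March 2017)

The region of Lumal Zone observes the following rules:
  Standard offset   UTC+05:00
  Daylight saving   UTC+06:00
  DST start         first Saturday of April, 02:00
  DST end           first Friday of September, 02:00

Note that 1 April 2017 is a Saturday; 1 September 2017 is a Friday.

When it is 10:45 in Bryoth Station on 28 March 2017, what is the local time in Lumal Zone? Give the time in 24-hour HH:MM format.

08:45

Daylight saving runs 9 September 2016 – 26 March 2017; 28 March 2017 is outside that window, so Bryoth Station is on standard time at UTC+07:00.
10:45 Bryoth Station − 7h = 03:45 UTC.
1 April 2017 is a Saturday, so the first Saturday is April 1.
1 September 2017 is a Friday, so the first Friday is September 1.
At the standard offset (UTC+05:00), 03:45 UTC + 5h = 08:45 Lumal Zone standard time.
The standard-time date in Lumal Zone, 28 March 2017, is outside the daylight-saving period (1 April – 1 September), so Lumal Zone is on standard time, UTC+05:00.
03:45 UTC + 5h = 08:45 Lumal Zone.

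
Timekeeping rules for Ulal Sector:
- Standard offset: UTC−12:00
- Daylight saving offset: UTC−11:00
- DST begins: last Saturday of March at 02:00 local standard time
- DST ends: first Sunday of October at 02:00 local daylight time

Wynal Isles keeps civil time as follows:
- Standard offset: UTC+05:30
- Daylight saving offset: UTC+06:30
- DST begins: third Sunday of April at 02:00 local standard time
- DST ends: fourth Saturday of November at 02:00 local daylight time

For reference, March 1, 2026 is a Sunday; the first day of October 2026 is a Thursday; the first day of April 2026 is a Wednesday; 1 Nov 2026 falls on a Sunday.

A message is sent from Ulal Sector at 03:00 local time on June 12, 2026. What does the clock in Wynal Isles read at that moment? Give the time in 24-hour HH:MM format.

20:30

1 March 2026 is a Sunday, so Saturdays fall on 7, 14, 21, 28; the last is March 28.
1 October 2026 is a Thursday, so the first Sunday is October 4.
June 12, 2026 lies within the daylight-saving period (28 March – 4 October), so Ulal Sector is on daylight time, UTC−11:00.
03:00 Ulal Sector + 11h = 14:00 UTC.
1 April 2026 is a Wednesday, so the first Sunday is April 5 and the third is April 19.
1 November 2026 is a Sunday, so the first Saturday is November 7 and the fourth is November 28.
At the standard offset (UTC+05:30), 14:00 UTC + 5h30m = 19:30 Wynal Isles standard time.
Daylight saving runs 19 April – 28 November; the standard-time date in Wynal Isles, June 12, 2026, is inside that window, so Wynal Isles is at UTC+06:30.
14:00 UTC + 6h30m = 20:30 Wynal Isles.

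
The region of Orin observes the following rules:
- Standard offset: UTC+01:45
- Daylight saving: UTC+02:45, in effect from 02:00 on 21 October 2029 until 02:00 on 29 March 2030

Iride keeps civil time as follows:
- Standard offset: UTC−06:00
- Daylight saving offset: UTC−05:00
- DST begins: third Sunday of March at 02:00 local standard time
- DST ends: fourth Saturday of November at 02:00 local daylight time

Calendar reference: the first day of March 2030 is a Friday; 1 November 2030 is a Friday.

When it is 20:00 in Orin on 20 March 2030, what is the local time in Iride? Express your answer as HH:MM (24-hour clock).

12:15

Daylight saving runs 21 October 2029 – 29 March 2030; 20 March 2030 is inside that window, so Orin is at UTC+02:45.
20:00 Orin − 2h45m = 17:15 UTC.
1 March 2030 is a Friday, so the first Sunday is March 3 and the third is March 17.
1 November 2030 is a Friday, so the first Saturday is November 2 and the fourth is November 23.
At the standard offset (UTC−06:00), 17:15 UTC − 6h = 11:15 Iride standard time.
Daylight saving runs 17 March – 23 November; the standard-time date in Iride, 20 March 2030, is inside that window, so Iride is at UTC−05:00.
17:15 UTC − 5h = 12:15 Iride.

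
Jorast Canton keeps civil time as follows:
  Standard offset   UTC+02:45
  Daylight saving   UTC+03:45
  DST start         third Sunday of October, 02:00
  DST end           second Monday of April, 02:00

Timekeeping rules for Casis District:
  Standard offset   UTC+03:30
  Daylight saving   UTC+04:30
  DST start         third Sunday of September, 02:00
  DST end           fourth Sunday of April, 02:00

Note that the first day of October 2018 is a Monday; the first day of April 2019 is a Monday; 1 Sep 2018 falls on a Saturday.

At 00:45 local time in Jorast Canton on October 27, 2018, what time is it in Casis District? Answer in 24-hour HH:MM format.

01:30

1 October 2018 is a Monday, so the first Sunday is October 7 and the third is October 21.
1 April 2019 is a Monday, so the first Monday is April 1 and the second is April 8.
October 27, 2018 lies within the daylight-saving period (21 October 2018 – 8 April 2019), so Jorast Canton is on daylight time, UTC+03:45.
00:45 Jorast Canton − 3h45m = 21:00 UTC (rolling into the previous day, 26 October 2018).
1 September 2018 is a Saturday, so the first Sunday is September 2 and the third is September 16.
1 April 2019 is a Monday, so the first Sunday is April 7 and the fourth is April 28.
At the standard offset (UTC+03:30), 21:00 UTC + 3h30m = 00:30 Casis District standard time (rolling into the next day, 27 October 2018).
Daylight saving runs 16 September 2018 – 28 April 2019; the standard-time date in Casis District, October 27, 2018, is inside that window, so Casis District is at UTC+04:30.
21:00 UTC + 4h30m = 01:30 Casis District (rolling into the next day, 27 October 2018).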